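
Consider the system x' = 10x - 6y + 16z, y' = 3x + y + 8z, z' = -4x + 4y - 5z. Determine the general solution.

Coefficient matrix A = [[10, -6, 16], [3, 1, 8], [-4, 4, -5]].
det(A - λI) = 0 gives eigenvalues λ = 3, 4, -1.
For λ=3: eigenvector (4,2,-1).
For λ=4: eigenvector (-1,-1,0).
For λ=-1: eigenvector (-2,-1,1).
General solution: C_1e^(3t)(4,2,-1) + C_2e^(4t)(-1,-1,0) + C_3e^(-t)(-2,-1,1).

x(t) = 4C_1e^(3t) - C_2e^(4t) - 2C_3e^(-t), y(t) = 2C_1e^(3t) - C_2e^(4t) - C_3e^(-t), z(t) = -C_1e^(3t) + C_3e^(-t)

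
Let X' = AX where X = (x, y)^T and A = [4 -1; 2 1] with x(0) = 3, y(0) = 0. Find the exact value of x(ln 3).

135

A = [[4,-1],[2,1]]; eigenvalues λ = 3, 2.
Eigenvectors: (1,1) for λ=3, (-1,-2) for λ=2.
From the initial condition, c_1 = 6, c_2 = 3.
x(ln 3) = (6)(3^3)(1) + (3)(3^2)(-1) = 135.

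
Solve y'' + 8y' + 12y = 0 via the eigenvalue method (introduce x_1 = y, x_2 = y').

y(t) = C_1e^(-2t) + C_2e^(-6t)

Let x_1 = y, x_2 = y'. Then x_1' = x_2 and x_2' = -12x_1 - 8x_2.
A = [[0,1],[-12,-8]]; det(A-λI) = λ^2 + 8λ + 12.
Eigenvalues λ = -2, -6 with eigenvectors (1,-2), (1,-6).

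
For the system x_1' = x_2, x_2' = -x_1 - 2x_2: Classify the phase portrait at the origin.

A = [[0,1],[-1,-2]]; det(A-λI) = λ^2 + 2λ + 1.
repeated λ = -1 with a single eigenvector.

stable improper node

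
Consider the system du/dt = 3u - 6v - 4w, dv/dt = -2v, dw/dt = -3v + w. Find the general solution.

Coefficient matrix A = [[3, -6, -4], [0, -2, 0], [0, -3, 1]].
det(A - λI) = 0 gives eigenvalues λ = 3, 1, -2.
For λ=3: eigenvector (1,0,0).
For λ=1: eigenvector (-2,0,-1).
For λ=-2: eigenvector (2,1,1).
General solution: C_1e^(3t)(1,0,0) + C_2e^(t)(-2,0,-1) + C_3e^(-2t)(2,1,1).

u(t) = C_1e^(3t) - 2C_2e^(t) + 2C_3e^(-2t), v(t) = C_3e^(-2t), w(t) = -C_2e^(t) + C_3e^(-2t)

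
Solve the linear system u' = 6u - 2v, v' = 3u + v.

Coefficient matrix A = [[6, -2], [3, 1]].
Characteristic polynomial det(A - λI) = λ^2 - 7λ + 12 = 0.
Eigenvalues λ = 3, 4.
For λ=3: (A-λI) row 1 is [3, -2], so an eigenvector is (2, 3).
For λ=4: (A-λI) row 1 is [2, -2], so an eigenvector is (-1, -1).
General solution: c_1e^(3t)(2,3) + c_2e^(4t)(-1,-1).

u(t) = 2c_1e^(3t) - c_2e^(4t), v(t) = 3c_1e^(3t) - c_2e^(4t)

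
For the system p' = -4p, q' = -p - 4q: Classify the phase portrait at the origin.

stable improper node

A = [[-4,0],[-1,-4]]; det(A-λI) = λ^2 + 8λ + 16.
repeated λ = -4 with a single eigenvector.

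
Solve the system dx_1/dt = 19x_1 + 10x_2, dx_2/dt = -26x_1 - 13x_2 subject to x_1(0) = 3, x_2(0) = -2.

Coefficient matrix A = [[19, 10], [-26, -13]].
Characteristic polynomial det(A - λI) = λ^2 - 6λ + 13 = 0.
Eigenvalues λ = 3 ± 2i (complex conjugate pair).
For λ=3+2i: an eigenvector is (1,-2) - i(-2,3) = (1 + 2i, -2 - 3i).
A real fundamental pair from Re and Im of e^((3+2i)t)v: X_1 = e^(3t)(cos(2t)·(1,-2) + sin(2t)·(-2,3)), X_2 = e^(3t)(sin(2t)·(1,-2) - cos(2t)·(-2,3)).
General solution: C_1X_1 + C_2X_2.
Applying x_1(0)=3, x_2(0)=-2 gives C_1=-5, C_2=4.

x_1(t) = 14e^(3t)sin(2t) + 3e^(3t)cos(2t), x_2(t) = -23e^(3t)sin(2t) - 2e^(3t)cos(2t)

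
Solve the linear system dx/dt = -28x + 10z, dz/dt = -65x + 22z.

x(t) = -C_1e^(-3t)sin(5t) + C_1e^(-3t)cos(5t) + C_2e^(-3t)sin(5t) + C_2e^(-3t)cos(5t), z(t) = -3C_1e^(-3t)sin(5t) + 2C_1e^(-3t)cos(5t) + 2C_2e^(-3t)sin(5t) + 3C_2e^(-3t)cos(5t)

Coefficient matrix A = [[-28, 10], [-65, 22]].
Characteristic polynomial det(A - λI) = λ^2 + 6λ + 34 = 0.
Eigenvalues λ = -3 ± 5i (complex conjugate pair).
For λ=-3+5i: an eigenvector is (1,2) - i(-1,-3) = (1 + i, 2 + 3i).
A real fundamental pair from Re and Im of e^((-3+5i)t)v: X_1 = e^(-3t)(cos(5t)·(1,2) + sin(5t)·(-1,-3)), X_2 = e^(-3t)(sin(5t)·(1,2) - cos(5t)·(-1,-3)).
General solution: C_1X_1 + C_2X_2.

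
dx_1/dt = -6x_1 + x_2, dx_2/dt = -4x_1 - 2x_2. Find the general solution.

x_1(t) = c_1e^(-4t) + c_2te^(-4t) + c_2e^(-4t), x_2(t) = 2c_1e^(-4t) + 2c_2te^(-4t) + 3c_2e^(-4t)

Coefficient matrix A = [[-6, 1], [-4, -2]].
Characteristic polynomial det(A - λI) = λ^2 + 8λ + 16 = 0.
Single eigenvalue λ = -4 with algebraic multiplicity 2.
Eigenvector v = (1,2); generalized eigenvector w with (A-λI)w=v is (1,3).
General solution: e^(-4t)[c_1·v + c_2·(t·v + w)].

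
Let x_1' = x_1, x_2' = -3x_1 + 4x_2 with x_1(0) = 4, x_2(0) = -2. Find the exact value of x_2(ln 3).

A = [[1,0],[-3,4]]; eigenvalues λ = 4, 1.
Eigenvectors: (0,-1) for λ=4, (1,1) for λ=1.
From the initial condition, c_1 = 6, c_2 = 4.
x_2(ln 3) = (6)(3^4)(-1) + (4)(3^1)(1) = -474.

-474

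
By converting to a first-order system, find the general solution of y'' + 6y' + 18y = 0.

y(t) = C_1e^(-3t)cos(3t) + C_2e^(-3t)sin(3t)

Let x_1 = y, x_2 = y'. Then x_1' = x_2 and x_2' = -18x_1 - 6x_2.
A = [[0,1],[-18,-6]]; det(A-λI) = λ^2 + 6λ + 18.
Eigenvalues λ = -3 ± 3i.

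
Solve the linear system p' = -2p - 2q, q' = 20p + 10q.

p(t) = -K_1e^(4t)sin(2t) + K_2e^(4t)cos(2t), q(t) = 3K_1e^(4t)sin(2t) + K_1e^(4t)cos(2t) + K_2e^(4t)sin(2t) - 3K_2e^(4t)cos(2t)

Coefficient matrix A = [[-2, -2], [20, 10]].
Characteristic polynomial det(A - λI) = λ^2 - 8λ + 20 = 0.
Eigenvalues λ = 4 ± 2i (complex conjugate pair).
For λ=4+2i: an eigenvector is (0,1) - i(-1,3) = (0 + i, 1 - 3i).
A real fundamental pair from Re and Im of e^((4+2i)t)v: X_1 = e^(4t)(cos(2t)·(0,1) + sin(2t)·(-1,3)), X_2 = e^(4t)(sin(2t)·(0,1) - cos(2t)·(-1,3)).
General solution: K_1X_1 + K_2X_2.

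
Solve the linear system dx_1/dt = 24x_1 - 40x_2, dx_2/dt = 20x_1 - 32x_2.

Coefficient matrix A = [[24, -40], [20, -32]].
Characteristic polynomial det(A - λI) = λ^2 + 8λ + 32 = 0.
Eigenvalues λ = -4 ± 4i (complex conjugate pair).
For λ=-4+4i: an eigenvector is (-1,-1) - i(3,2) = (-1 - 3i, -1 - 2i).
A real fundamental pair from Re and Im of e^((-4+4i)t)v: X_1 = e^(-4t)(cos(4t)·(-1,-1) + sin(4t)·(3,2)), X_2 = e^(-4t)(sin(4t)·(-1,-1) - cos(4t)·(3,2)).
General solution: C_1X_1 + C_2X_2.

x_1(t) = 3C_1e^(-4t)sin(4t) - C_1e^(-4t)cos(4t) - C_2e^(-4t)sin(4t) - 3C_2e^(-4t)cos(4t), x_2(t) = 2C_1e^(-4t)sin(4t) - C_1e^(-4t)cos(4t) - C_2e^(-4t)sin(4t) - 2C_2e^(-4t)cos(4t)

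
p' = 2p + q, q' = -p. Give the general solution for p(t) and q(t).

p(t) = -K_1e^(t) - K_2te^(t), q(t) = K_1e^(t) + K_2te^(t) - K_2e^(t)

Coefficient matrix A = [[2, 1], [-1, 0]].
Characteristic polynomial det(A - λI) = λ^2 - 2λ + 1 = 0.
Single eigenvalue λ = 1 with algebraic multiplicity 2.
Eigenvector v = (-1,1); generalized eigenvector w with (A-λI)w=v is (0,-1).
General solution: e^(t)[K_1·v + K_2·(t·v + w)].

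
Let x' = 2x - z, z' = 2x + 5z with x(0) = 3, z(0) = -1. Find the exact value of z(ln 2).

A = [[2,-1],[2,5]]; eigenvalues λ = 4, 3.
Eigenvectors: (-1,2) for λ=4, (1,-1) for λ=3.
From the initial condition, c_1 = 2, c_2 = 5.
z(ln 2) = (2)(2^4)(2) + (5)(2^3)(-1) = 24.

24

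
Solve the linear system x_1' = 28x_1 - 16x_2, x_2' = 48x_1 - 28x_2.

Coefficient matrix A = [[28, -16], [48, -28]].
Characteristic polynomial det(A - λI) = λ^2 - 16 = 0.
Eigenvalues λ = -4, 4.
For λ=-4: (A-λI) row 1 is [32, -16], so an eigenvector is (-1, -2).
For λ=4: (A-λI) row 1 is [24, -16], so an eigenvector is (2, 3).
General solution: K_1e^(-4t)(-1,-2) + K_2e^(4t)(2,3).

x_1(t) = -K_1e^(-4t) + 2K_2e^(4t), x_2(t) = -2K_1e^(-4t) + 3K_2e^(4t)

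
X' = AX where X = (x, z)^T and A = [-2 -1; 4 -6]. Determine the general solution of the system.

Coefficient matrix A = [[-2, -1], [4, -6]].
Characteristic polynomial det(A - λI) = λ^2 + 8λ + 16 = 0.
Single eigenvalue λ = -4 with algebraic multiplicity 2.
Eigenvector v = (1,2); generalized eigenvector w with (A-λI)w=v is (1,1).
General solution: e^(-4t)[c_1·v + c_2·(t·v + w)].

x(t) = c_1e^(-4t) + c_2te^(-4t) + c_2e^(-4t), z(t) = 2c_1e^(-4t) + 2c_2te^(-4t) + c_2e^(-4t)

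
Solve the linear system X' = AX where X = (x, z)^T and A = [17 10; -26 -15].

x(t) = -2K_1e^(t)sin(2t) + K_1e^(t)cos(2t) + K_2e^(t)sin(2t) + 2K_2e^(t)cos(2t), z(t) = 3K_1e^(t)sin(2t) - 2K_1e^(t)cos(2t) - 2K_2e^(t)sin(2t) - 3K_2e^(t)cos(2t)

Coefficient matrix A = [[17, 10], [-26, -15]].
Characteristic polynomial det(A - λI) = λ^2 - 2λ + 5 = 0.
Eigenvalues λ = 1 ± 2i (complex conjugate pair).
For λ=1+2i: an eigenvector is (1,-2) - i(-2,3) = (1 + 2i, -2 - 3i).
A real fundamental pair from Re and Im of e^((1+2i)t)v: X_1 = e^(t)(cos(2t)·(1,-2) + sin(2t)·(-2,3)), X_2 = e^(t)(sin(2t)·(1,-2) - cos(2t)·(-2,3)).
General solution: K_1X_1 + K_2X_2.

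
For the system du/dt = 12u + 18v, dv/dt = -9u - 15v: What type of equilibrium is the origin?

A = [[12,18],[-9,-15]]; det(A-λI) = λ^2 + 3λ - 18.
λ = -6, 3: opposite signs.

saddle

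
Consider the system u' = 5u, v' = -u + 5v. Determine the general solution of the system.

u(t) = K_2e^(5t), v(t) = -K_1e^(5t) - K_2te^(5t)

Coefficient matrix A = [[5, 0], [-1, 5]].
Characteristic polynomial det(A - λI) = λ^2 - 10λ + 25 = 0.
Single eigenvalue λ = 5 with algebraic multiplicity 2.
Eigenvector v = (0,-1); generalized eigenvector w with (A-λI)w=v is (1,0).
General solution: e^(5t)[K_1·v + K_2·(t·v + w)].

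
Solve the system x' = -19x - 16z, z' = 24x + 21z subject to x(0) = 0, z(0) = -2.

x(t) = 4e^(5t) - 4e^(-3t), z(t) = -6e^(5t) + 4e^(-3t)

Coefficient matrix A = [[-19, -16], [24, 21]].
Characteristic polynomial det(A - λI) = λ^2 - 2λ - 15 = 0.
Eigenvalues λ = 5, -3.
For λ=5: (A-λI) row 1 is [-24, -16], so an eigenvector is (2, -3).
For λ=-3: (A-λI) row 1 is [-16, -16], so an eigenvector is (-1, 1).
General solution: K_1e^(5t)(2,-3) + K_2e^(-3t)(-1,1).
Applying x(0)=0, z(0)=-2 gives K_1=2, K_2=4.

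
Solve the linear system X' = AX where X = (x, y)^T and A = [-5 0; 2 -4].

x(t) = -K_2e^(-5t), y(t) = K_1e^(-4t) + 2K_2e^(-5t)

Coefficient matrix A = [[-5, 0], [2, -4]].
Characteristic polynomial det(A - λI) = λ^2 + 9λ + 20 = 0.
Eigenvalues λ = -4, -5.
For λ=-4: (A-λI) row 1 is [-1, 0], so an eigenvector is (0, 1).
For λ=-5: (A-λI) row 2 is [2, 1], so an eigenvector is (-1, 2).
General solution: K_1e^(-4t)(0,1) + K_2e^(-5t)(-1,2).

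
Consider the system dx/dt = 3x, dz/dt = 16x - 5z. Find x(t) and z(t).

x(t) = C_2e^(3t), z(t) = -C_1e^(-5t) + 2C_2e^(3t)

Coefficient matrix A = [[3, 0], [16, -5]].
Characteristic polynomial det(A - λI) = λ^2 + 2λ - 15 = 0.
Eigenvalues λ = -5, 3.
For λ=-5: (A-λI) row 1 is [8, 0], so an eigenvector is (0, -1).
For λ=3: (A-λI) row 2 is [16, -8], so an eigenvector is (1, 2).
General solution: C_1e^(-5t)(0,-1) + C_2e^(3t)(1,2).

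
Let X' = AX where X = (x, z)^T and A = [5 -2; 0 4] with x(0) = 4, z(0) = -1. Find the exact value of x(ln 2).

160

A = [[5,-2],[0,4]]; eigenvalues λ = 4, 5.
Eigenvectors: (2,1) for λ=4, (1,0) for λ=5.
From the initial condition, c_1 = -1, c_2 = 6.
x(ln 2) = (-1)(2^4)(2) + (6)(2^5)(1) = 160.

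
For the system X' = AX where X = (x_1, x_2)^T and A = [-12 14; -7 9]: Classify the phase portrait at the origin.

saddle

A = [[-12,14],[-7,9]]; det(A-λI) = λ^2 + 3λ - 10.
λ = 2, -5: opposite signs.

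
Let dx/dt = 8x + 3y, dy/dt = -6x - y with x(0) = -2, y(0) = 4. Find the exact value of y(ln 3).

A = [[8,3],[-6,-1]]; eigenvalues λ = 2, 5.
Eigenvectors: (-1,2) for λ=2, (-1,1) for λ=5.
From the initial condition, c_1 = 2, c_2 = 0.
y(ln 3) = (2)(3^2)(2) + (0)(3^5)(1) = 36.

36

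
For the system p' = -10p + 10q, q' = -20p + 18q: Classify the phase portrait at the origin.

unstable spiral

A = [[-10,10],[-20,18]]; det(A-λI) = λ^2 - 8λ + 20.
λ = 4 ± 2i: positive real part.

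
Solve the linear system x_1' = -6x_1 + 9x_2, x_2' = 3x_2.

x_1(t) = -c_1e^(-6t) + c_2e^(3t), x_2(t) = c_2e^(3t)

Coefficient matrix A = [[-6, 9], [0, 3]].
Characteristic polynomial det(A - λI) = λ^2 + 3λ - 18 = 0.
Eigenvalues λ = -6, 3.
For λ=-6: (A-λI) row 1 is [0, 9], so an eigenvector is (-1, 0).
For λ=3: (A-λI) row 1 is [-9, 9], so an eigenvector is (1, 1).
General solution: c_1e^(-6t)(-1,0) + c_2e^(3t)(1,1).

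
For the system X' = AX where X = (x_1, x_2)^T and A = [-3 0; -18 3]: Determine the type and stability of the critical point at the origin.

saddle

A = [[-3,0],[-18,3]]; det(A-λI) = λ^2 - 9.
λ = -3, 3: opposite signs.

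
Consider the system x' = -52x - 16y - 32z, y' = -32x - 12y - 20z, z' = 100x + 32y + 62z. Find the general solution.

x(t) = c_1e^(-4t) - 2c_2e^(4t), y(t) = c_1e^(-4t) - c_2e^(4t) - 2c_3e^(-2t), z(t) = -2c_1e^(-4t) + 4c_2e^(4t) + c_3e^(-2t)

Coefficient matrix A = [[-52, -16, -32], [-32, -12, -20], [100, 32, 62]].
det(A - λI) = 0 gives eigenvalues λ = -4, 4, -2.
For λ=-4: eigenvector (1,1,-2).
For λ=4: eigenvector (-2,-1,4).
For λ=-2: eigenvector (0,-2,1).
General solution: c_1e^(-4t)(1,1,-2) + c_2e^(4t)(-2,-1,4) + c_3e^(-2t)(0,-2,1).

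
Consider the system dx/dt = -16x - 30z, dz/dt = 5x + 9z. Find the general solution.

Coefficient matrix A = [[-16, -30], [5, 9]].
Characteristic polynomial det(A - λI) = λ^2 + 7λ + 6 = 0.
Eigenvalues λ = -1, -6.
For λ=-1: (A-λI) row 1 is [-15, -30], so an eigenvector is (2, -1).
For λ=-6: (A-λI) row 1 is [-10, -30], so an eigenvector is (3, -1).
General solution: K_1e^(-t)(2,-1) + K_2e^(-6t)(3,-1).

x(t) = 2K_1e^(-t) + 3K_2e^(-6t), z(t) = -K_1e^(-t) - K_2e^(-6t)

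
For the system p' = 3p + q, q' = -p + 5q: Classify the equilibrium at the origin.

A = [[3,1],[-1,5]]; det(A-λI) = λ^2 - 8λ + 16.
repeated λ = 4 with a single eigenvector.

unstable improper node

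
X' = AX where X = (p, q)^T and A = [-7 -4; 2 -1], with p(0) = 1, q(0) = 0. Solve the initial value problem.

Coefficient matrix A = [[-7, -4], [2, -1]].
Characteristic polynomial det(A - λI) = λ^2 + 8λ + 15 = 0.
Eigenvalues λ = -5, -3.
For λ=-5: (A-λI) row 1 is [-2, -4], so an eigenvector is (-2, 1).
For λ=-3: (A-λI) row 1 is [-4, -4], so an eigenvector is (-1, 1).
General solution: c_1e^(-5t)(-2,1) + c_2e^(-3t)(-1,1).
Applying p(0)=1, q(0)=0 gives c_1=-1, c_2=1.

p(t) = -e^(-3t) + 2e^(-5t), q(t) = e^(-3t) - e^(-5t)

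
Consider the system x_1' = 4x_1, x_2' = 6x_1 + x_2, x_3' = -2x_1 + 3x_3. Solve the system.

x_1(t) = C_2e^(4t), x_2(t) = C_1e^(t) + 2C_2e^(4t), x_3(t) = -2C_2e^(4t) + C_3e^(3t)

Coefficient matrix A = [[4, 0, 0], [6, 1, 0], [-2, 0, 3]].
det(A - λI) = 0 gives eigenvalues λ = 1, 4, 3.
For λ=1: eigenvector (0,1,0).
For λ=4: eigenvector (1,2,-2).
For λ=3: eigenvector (0,0,1).
General solution: C_1e^(t)(0,1,0) + C_2e^(4t)(1,2,-2) + C_3e^(3t)(0,0,1).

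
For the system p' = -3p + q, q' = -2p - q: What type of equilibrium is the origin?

stable spiral

A = [[-3,1],[-2,-1]]; det(A-λI) = λ^2 + 4λ + 5.
λ = -2 ± i: negative real part.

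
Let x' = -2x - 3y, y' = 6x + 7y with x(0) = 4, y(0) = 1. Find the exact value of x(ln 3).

-378

A = [[-2,-3],[6,7]]; eigenvalues λ = 1, 4.
Eigenvectors: (-1,1) for λ=1, (-1,2) for λ=4.
From the initial condition, c_1 = -9, c_2 = 5.
x(ln 3) = (-9)(3^1)(-1) + (5)(3^4)(-1) = -378.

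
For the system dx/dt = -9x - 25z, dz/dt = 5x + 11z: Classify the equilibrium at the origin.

A = [[-9,-25],[5,11]]; det(A-λI) = λ^2 - 2λ + 26.
λ = 1 ± 5i: positive real part.

unstable spiral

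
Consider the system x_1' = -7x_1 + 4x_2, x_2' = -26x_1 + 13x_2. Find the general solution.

Coefficient matrix A = [[-7, 4], [-26, 13]].
Characteristic polynomial det(A - λI) = λ^2 - 6λ + 13 = 0.
Eigenvalues λ = 3 ± 2i (complex conjugate pair).
For λ=3+2i: an eigenvector is (-1,-2) - i(1,3) = (-1 - i, -2 - 3i).
A real fundamental pair from Re and Im of e^((3+2i)t)v: X_1 = e^(3t)(cos(2t)·(-1,-2) + sin(2t)·(1,3)), X_2 = e^(3t)(sin(2t)·(-1,-2) - cos(2t)·(1,3)).
General solution: K_1X_1 + K_2X_2.

x_1(t) = K_1e^(3t)sin(2t) - K_1e^(3t)cos(2t) - K_2e^(3t)sin(2t) - K_2e^(3t)cos(2t), x_2(t) = 3K_1e^(3t)sin(2t) - 2K_1e^(3t)cos(2t) - 2K_2e^(3t)sin(2t) - 3K_2e^(3t)cos(2t)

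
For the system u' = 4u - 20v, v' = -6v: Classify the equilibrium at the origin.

A = [[4,-20],[0,-6]]; det(A-λI) = λ^2 + 2λ - 24.
λ = -6, 4: opposite signs.

saddle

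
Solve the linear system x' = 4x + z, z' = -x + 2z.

Coefficient matrix A = [[4, 1], [-1, 2]].
Characteristic polynomial det(A - λI) = λ^2 - 6λ + 9 = 0.
Single eigenvalue λ = 3 with algebraic multiplicity 2.
Eigenvector v = (-1,1); generalized eigenvector w with (A-λI)w=v is (1,-2).
General solution: e^(3t)[c_1·v + c_2·(t·v + w)].

x(t) = -c_1e^(3t) - c_2te^(3t) + c_2e^(3t), z(t) = c_1e^(3t) + c_2te^(3t) - 2c_2e^(3t)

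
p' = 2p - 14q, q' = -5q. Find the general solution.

p(t) = -2C_1e^(-5t) + C_2e^(2t), q(t) = -C_1e^(-5t)

Coefficient matrix A = [[2, -14], [0, -5]].
Characteristic polynomial det(A - λI) = λ^2 + 3λ - 10 = 0.
Eigenvalues λ = -5, 2.
For λ=-5: (A-λI) row 1 is [7, -14], so an eigenvector is (-2, -1).
For λ=2: (A-λI) row 1 is [0, -14], so an eigenvector is (1, 0).
General solution: C_1e^(-5t)(-2,-1) + C_2e^(2t)(1,0).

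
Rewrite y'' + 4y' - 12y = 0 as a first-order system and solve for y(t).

y(t) = K_1e^(2t) + K_2e^(-6t)

Let x_1 = y, x_2 = y'. Then x_1' = x_2 and x_2' = 12x_1 - 4x_2.
A = [[0,1],[12,-4]]; det(A-λI) = λ^2 + 4λ - 12.
Eigenvalues λ = 2, -6 with eigenvectors (1,2), (1,-6).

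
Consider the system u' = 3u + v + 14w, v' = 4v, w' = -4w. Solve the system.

Coefficient matrix A = [[3, 1, 14], [0, 4, 0], [0, 0, -4]].
det(A - λI) = 0 gives eigenvalues λ = 4, 3, -4.
For λ=4: eigenvector (1,1,0).
For λ=3: eigenvector (-1,0,0).
For λ=-4: eigenvector (-2,0,1).
General solution: C_1e^(4t)(1,1,0) + C_2e^(3t)(-1,0,0) + C_3e^(-4t)(-2,0,1).

u(t) = C_1e^(4t) - C_2e^(3t) - 2C_3e^(-4t), v(t) = C_1e^(4t), w(t) = C_3e^(-4t)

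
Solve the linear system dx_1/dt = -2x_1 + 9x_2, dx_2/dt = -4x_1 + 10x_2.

x_1(t) = 3c_1e^(4t) + 3c_2te^(4t) - 2c_2e^(4t), x_2(t) = 2c_1e^(4t) + 2c_2te^(4t) - c_2e^(4t)

Coefficient matrix A = [[-2, 9], [-4, 10]].
Characteristic polynomial det(A - λI) = λ^2 - 8λ + 16 = 0.
Single eigenvalue λ = 4 with algebraic multiplicity 2.
Eigenvector v = (3,2); generalized eigenvector w with (A-λI)w=v is (-2,-1).
General solution: e^(4t)[c_1·v + c_2·(t·v + w)].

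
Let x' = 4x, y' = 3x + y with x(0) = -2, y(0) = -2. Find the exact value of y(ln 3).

A = [[4,0],[3,1]]; eigenvalues λ = 1, 4.
Eigenvectors: (0,1) for λ=1, (-1,-1) for λ=4.
From the initial condition, c_1 = 0, c_2 = 2.
y(ln 3) = (0)(3^1)(1) + (2)(3^4)(-1) = -162.

-162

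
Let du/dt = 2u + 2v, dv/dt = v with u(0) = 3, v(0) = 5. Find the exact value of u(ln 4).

A = [[2,2],[0,1]]; eigenvalues λ = 1, 2.
Eigenvectors: (-2,1) for λ=1, (1,0) for λ=2.
From the initial condition, c_1 = 5, c_2 = 13.
u(ln 4) = (5)(4^1)(-2) + (13)(4^2)(1) = 168.

168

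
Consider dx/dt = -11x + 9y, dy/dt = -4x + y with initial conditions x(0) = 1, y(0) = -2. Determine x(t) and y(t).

x(t) = -24te^(-5t) + e^(-5t), y(t) = -16te^(-5t) - 2e^(-5t)

Coefficient matrix A = [[-11, 9], [-4, 1]].
Characteristic polynomial det(A - λI) = λ^2 + 10λ + 25 = 0.
Single eigenvalue λ = -5 with algebraic multiplicity 2.
Eigenvector v = (3,2); generalized eigenvector w with (A-λI)w=v is (-2,-1).
General solution: e^(-5t)[c_1·v + c_2·(t·v + w)].
Applying x(0)=1, y(0)=-2 gives c_1=-5, c_2=-8.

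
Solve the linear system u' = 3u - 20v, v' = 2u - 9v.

Coefficient matrix A = [[3, -20], [2, -9]].
Characteristic polynomial det(A - λI) = λ^2 + 6λ + 13 = 0.
Eigenvalues λ = -3 ± 2i (complex conjugate pair).
For λ=-3+2i: an eigenvector is (3,1) - i(-1,0) = (3 + i, 1).
A real fundamental pair from Re and Im of e^((-3+2i)t)v: X_1 = e^(-3t)(cos(2t)·(3,1) + sin(2t)·(-1,0)), X_2 = e^(-3t)(sin(2t)·(3,1) - cos(2t)·(-1,0)).
General solution: C_1X_1 + C_2X_2.

u(t) = -C_1e^(-3t)sin(2t) + 3C_1e^(-3t)cos(2t) + 3C_2e^(-3t)sin(2t) + C_2e^(-3t)cos(2t), v(t) = C_1e^(-3t)cos(2t) + C_2e^(-3t)sin(2t)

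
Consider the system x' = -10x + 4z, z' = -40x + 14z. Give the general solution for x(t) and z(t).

x(t) = K_1e^(2t)sin(4t) - K_2e^(2t)cos(4t), z(t) = 3K_1e^(2t)sin(4t) + K_1e^(2t)cos(4t) + K_2e^(2t)sin(4t) - 3K_2e^(2t)cos(4t)

Coefficient matrix A = [[-10, 4], [-40, 14]].
Characteristic polynomial det(A - λI) = λ^2 - 4λ + 20 = 0.
Eigenvalues λ = 2 ± 4i (complex conjugate pair).
For λ=2+4i: an eigenvector is (0,1) - i(1,3) = (0 - i, 1 - 3i).
A real fundamental pair from Re and Im of e^((2+4i)t)v: X_1 = e^(2t)(cos(4t)·(0,1) + sin(4t)·(1,3)), X_2 = e^(2t)(sin(4t)·(0,1) - cos(4t)·(1,3)).
General solution: K_1X_1 + K_2X_2.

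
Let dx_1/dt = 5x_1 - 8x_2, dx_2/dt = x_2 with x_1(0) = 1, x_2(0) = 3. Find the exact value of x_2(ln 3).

9

A = [[5,-8],[0,1]]; eigenvalues λ = 5, 1.
Eigenvectors: (-1,0) for λ=5, (2,1) for λ=1.
From the initial condition, c_1 = 5, c_2 = 3.
x_2(ln 3) = (5)(3^5)(0) + (3)(3^1)(1) = 9.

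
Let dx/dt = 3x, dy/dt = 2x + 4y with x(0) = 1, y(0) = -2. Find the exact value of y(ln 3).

A = [[3,0],[2,4]]; eigenvalues λ = 3, 4.
Eigenvectors: (1,-2) for λ=3, (0,1) for λ=4.
From the initial condition, c_1 = 1, c_2 = 0.
y(ln 3) = (1)(3^3)(-2) + (0)(3^4)(1) = -54.

-54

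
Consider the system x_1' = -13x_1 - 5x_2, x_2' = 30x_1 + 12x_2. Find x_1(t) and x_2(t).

x_1(t) = -C_1e^(2t) - C_2e^(-3t), x_2(t) = 3C_1e^(2t) + 2C_2e^(-3t)

Coefficient matrix A = [[-13, -5], [30, 12]].
Characteristic polynomial det(A - λI) = λ^2 + λ - 6 = 0.
Eigenvalues λ = 2, -3.
For λ=2: (A-λI) row 1 is [-15, -5], so an eigenvector is (-1, 3).
For λ=-3: (A-λI) row 1 is [-10, -5], so an eigenvector is (-1, 2).
General solution: C_1e^(2t)(-1,3) + C_2e^(-3t)(-1,2).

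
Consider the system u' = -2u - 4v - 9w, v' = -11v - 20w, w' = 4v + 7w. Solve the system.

Coefficient matrix A = [[-2, -4, -9], [0, -11, -20], [0, 4, 7]].
det(A - λI) = 0 gives eigenvalues λ = -2, -3, -1.
For λ=-2: eigenvector (1,0,0).
For λ=-3: eigenvector (2,5,-2).
For λ=-1: eigenvector (-1,-2,1).
General solution: K_1e^(-2t)(1,0,0) + K_2e^(-3t)(2,5,-2) + K_3e^(-t)(-1,-2,1).

u(t) = K_1e^(-2t) + 2K_2e^(-3t) - K_3e^(-t), v(t) = 5K_2e^(-3t) - 2K_3e^(-t), w(t) = -2K_2e^(-3t) + K_3e^(-t)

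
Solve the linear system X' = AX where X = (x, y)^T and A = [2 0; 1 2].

x(t) = -c_2e^(2t), y(t) = -c_1e^(2t) - c_2te^(2t) - 3c_2e^(2t)

Coefficient matrix A = [[2, 0], [1, 2]].
Characteristic polynomial det(A - λI) = λ^2 - 4λ + 4 = 0.
Single eigenvalue λ = 2 with algebraic multiplicity 2.
Eigenvector v = (0,-1); generalized eigenvector w with (A-λI)w=v is (-1,-3).
General solution: e^(2t)[c_1·v + c_2·(t·v + w)].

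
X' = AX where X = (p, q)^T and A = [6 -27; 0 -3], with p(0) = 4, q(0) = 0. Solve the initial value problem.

Coefficient matrix A = [[6, -27], [0, -3]].
Characteristic polynomial det(A - λI) = λ^2 - 3λ - 18 = 0.
Eigenvalues λ = 6, -3.
For λ=6: (A-λI) row 1 is [0, -27], so an eigenvector is (-1, 0).
For λ=-3: (A-λI) row 1 is [9, -27], so an eigenvector is (3, 1).
General solution: c_1e^(6t)(-1,0) + c_2e^(-3t)(3,1).
Applying p(0)=4, q(0)=0 gives c_1=-4, c_2=0.

p(t) = 4e^(6t), q(t) = 0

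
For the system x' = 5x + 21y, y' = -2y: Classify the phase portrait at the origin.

A = [[5,21],[0,-2]]; det(A-λI) = λ^2 - 3λ - 10.
λ = -2, 5: opposite signs.

saddle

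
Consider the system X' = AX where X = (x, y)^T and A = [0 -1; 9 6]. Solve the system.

Coefficient matrix A = [[0, -1], [9, 6]].
Characteristic polynomial det(A - λI) = λ^2 - 6λ + 9 = 0.
Single eigenvalue λ = 3 with algebraic multiplicity 2.
Eigenvector v = (-1,3); generalized eigenvector w with (A-λI)w=v is (0,1).
General solution: e^(3t)[C_1·v + C_2·(t·v + w)].

x(t) = -C_1e^(3t) - C_2te^(3t), y(t) = 3C_1e^(3t) + 3C_2te^(3t) + C_2e^(3t)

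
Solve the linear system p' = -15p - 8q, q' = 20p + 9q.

Coefficient matrix A = [[-15, -8], [20, 9]].
Characteristic polynomial det(A - λI) = λ^2 + 6λ + 25 = 0.
Eigenvalues λ = -3 ± 4i (complex conjugate pair).
For λ=-3+4i: an eigenvector is (1,-2) - i(1,-1) = (1 - i, -2 + i).
A real fundamental pair from Re and Im of e^((-3+4i)t)v: X_1 = e^(-3t)(cos(4t)·(1,-2) + sin(4t)·(1,-1)), X_2 = e^(-3t)(sin(4t)·(1,-2) - cos(4t)·(1,-1)).
General solution: c_1X_1 + c_2X_2.

p(t) = c_1e^(-3t)sin(4t) + c_1e^(-3t)cos(4t) + c_2e^(-3t)sin(4t) - c_2e^(-3t)cos(4t), q(t) = -c_1e^(-3t)sin(4t) - 2c_1e^(-3t)cos(4t) - 2c_2e^(-3t)sin(4t) + c_2e^(-3t)cos(4t)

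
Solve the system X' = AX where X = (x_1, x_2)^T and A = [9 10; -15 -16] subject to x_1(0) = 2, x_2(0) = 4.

x_1(t) = 14e^(-t) - 12e^(-6t), x_2(t) = -14e^(-t) + 18e^(-6t)

Coefficient matrix A = [[9, 10], [-15, -16]].
Characteristic polynomial det(A - λI) = λ^2 + 7λ + 6 = 0.
Eigenvalues λ = -1, -6.
For λ=-1: (A-λI) row 1 is [10, 10], so an eigenvector is (1, -1).
For λ=-6: (A-λI) row 1 is [15, 10], so an eigenvector is (2, -3).
General solution: c_1e^(-t)(1,-1) + c_2e^(-6t)(2,-3).
Applying x_1(0)=2, x_2(0)=4 gives c_1=14, c_2=-6.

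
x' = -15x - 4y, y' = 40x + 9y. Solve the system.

x(t) = K_1e^(-3t)cos(4t) + K_2e^(-3t)sin(4t), y(t) = K_1e^(-3t)sin(4t) - 3K_1e^(-3t)cos(4t) - 3K_2e^(-3t)sin(4t) - K_2e^(-3t)cos(4t)

Coefficient matrix A = [[-15, -4], [40, 9]].
Characteristic polynomial det(A - λI) = λ^2 + 6λ + 25 = 0.
Eigenvalues λ = -3 ± 4i (complex conjugate pair).
For λ=-3+4i: an eigenvector is (1,-3) - i(0,1) = (1, -3 - i).
A real fundamental pair from Re and Im of e^((-3+4i)t)v: X_1 = e^(-3t)(cos(4t)·(1,-3) + sin(4t)·(0,1)), X_2 = e^(-3t)(sin(4t)·(1,-3) - cos(4t)·(0,1)).
General solution: K_1X_1 + K_2X_2.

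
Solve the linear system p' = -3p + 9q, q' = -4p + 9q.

Coefficient matrix A = [[-3, 9], [-4, 9]].
Characteristic polynomial det(A - λI) = λ^2 - 6λ + 9 = 0.
Single eigenvalue λ = 3 with algebraic multiplicity 2.
Eigenvector v = (3,2); generalized eigenvector w with (A-λI)w=v is (-2,-1).
General solution: e^(3t)[c_1·v + c_2·(t·v + w)].

p(t) = 3c_1e^(3t) + 3c_2te^(3t) - 2c_2e^(3t), q(t) = 2c_1e^(3t) + 2c_2te^(3t) - c_2e^(3t)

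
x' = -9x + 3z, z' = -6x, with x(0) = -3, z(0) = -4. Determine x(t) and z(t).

Coefficient matrix A = [[-9, 3], [-6, 0]].
Characteristic polynomial det(A - λI) = λ^2 + 9λ + 18 = 0.
Eigenvalues λ = -6, -3.
For λ=-6: (A-λI) row 1 is [-3, 3], so an eigenvector is (-1, -1).
For λ=-3: (A-λI) row 1 is [-6, 3], so an eigenvector is (1, 2).
General solution: C_1e^(-6t)(-1,-1) + C_2e^(-3t)(1,2).
Applying x(0)=-3, z(0)=-4 gives C_1=2, C_2=-1.

x(t) = -e^(-3t) - 2e^(-6t), z(t) = -2e^(-3t) - 2e^(-6t)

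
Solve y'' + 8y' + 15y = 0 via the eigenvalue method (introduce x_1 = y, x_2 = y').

Let x_1 = y, x_2 = y'. Then x_1' = x_2 and x_2' = -15x_1 - 8x_2.
A = [[0,1],[-15,-8]]; det(A-λI) = λ^2 + 8λ + 15.
Eigenvalues λ = -5, -3 with eigenvectors (1,-5), (1,-3).

y(t) = c_1e^(-5t) + c_2e^(-3t)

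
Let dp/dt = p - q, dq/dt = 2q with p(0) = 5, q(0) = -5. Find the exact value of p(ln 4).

A = [[1,-1],[0,2]]; eigenvalues λ = 1, 2.
Eigenvectors: (-1,0) for λ=1, (-1,1) for λ=2.
From the initial condition, c_1 = 0, c_2 = -5.
p(ln 4) = (0)(4^1)(-1) + (-5)(4^2)(-1) = 80.

80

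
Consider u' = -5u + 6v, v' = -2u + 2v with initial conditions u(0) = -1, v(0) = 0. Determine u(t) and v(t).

u(t) = 3e^(-t) - 4e^(-2t), v(t) = 2e^(-t) - 2e^(-2t)

Coefficient matrix A = [[-5, 6], [-2, 2]].
Characteristic polynomial det(A - λI) = λ^2 + 3λ + 2 = 0.
Eigenvalues λ = -2, -1.
For λ=-2: (A-λI) row 1 is [-3, 6], so an eigenvector is (-2, -1).
For λ=-1: (A-λI) row 1 is [-4, 6], so an eigenvector is (3, 2).
General solution: C_1e^(-2t)(-2,-1) + C_2e^(-t)(3,2).
Applying u(0)=-1, v(0)=0 gives C_1=2, C_2=1.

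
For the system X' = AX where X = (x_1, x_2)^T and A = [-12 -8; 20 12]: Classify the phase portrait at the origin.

A = [[-12,-8],[20,12]]; det(A-λI) = λ^2 + 16.
λ = 0 ± 4i: zero real part.

center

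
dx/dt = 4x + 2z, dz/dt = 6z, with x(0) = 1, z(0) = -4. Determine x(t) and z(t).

Coefficient matrix A = [[4, 2], [0, 6]].
Characteristic polynomial det(A - λI) = λ^2 - 10λ + 24 = 0.
Eigenvalues λ = 4, 6.
For λ=4: (A-λI) row 1 is [0, 2], so an eigenvector is (1, 0).
For λ=6: (A-λI) row 1 is [-2, 2], so an eigenvector is (-1, -1).
General solution: K_1e^(4t)(1,0) + K_2e^(6t)(-1,-1).
Applying x(0)=1, z(0)=-4 gives K_1=5, K_2=4.

x(t) = -4e^(6t) + 5e^(4t), z(t) = -4e^(6t)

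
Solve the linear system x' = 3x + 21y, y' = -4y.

Coefficient matrix A = [[3, 21], [0, -4]].
Characteristic polynomial det(A - λI) = λ^2 + λ - 12 = 0.
Eigenvalues λ = -4, 3.
For λ=-4: (A-λI) row 1 is [7, 21], so an eigenvector is (3, -1).
For λ=3: (A-λI) row 1 is [0, 21], so an eigenvector is (-1, 0).
General solution: C_1e^(-4t)(3,-1) + C_2e^(3t)(-1,0).

x(t) = 3C_1e^(-4t) - C_2e^(3t), y(t) = -C_1e^(-4t)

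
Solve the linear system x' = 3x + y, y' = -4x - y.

x(t) = -C_1e^(t) - C_2te^(t), y(t) = 2C_1e^(t) + 2C_2te^(t) - C_2e^(t)

Coefficient matrix A = [[3, 1], [-4, -1]].
Characteristic polynomial det(A - λI) = λ^2 - 2λ + 1 = 0.
Single eigenvalue λ = 1 with algebraic multiplicity 2.
Eigenvector v = (-1,2); generalized eigenvector w with (A-λI)w=v is (0,-1).
General solution: e^(t)[C_1·v + C_2·(t·v + w)].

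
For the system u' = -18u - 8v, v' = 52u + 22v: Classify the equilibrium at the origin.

unstable spiral

A = [[-18,-8],[52,22]]; det(A-λI) = λ^2 - 4λ + 20.
λ = 2 ± 4i: positive real part.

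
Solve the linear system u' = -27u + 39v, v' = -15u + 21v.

Coefficient matrix A = [[-27, 39], [-15, 21]].
Characteristic polynomial det(A - λI) = λ^2 + 6λ + 18 = 0.
Eigenvalues λ = -3 ± 3i (complex conjugate pair).
For λ=-3+3i: an eigenvector is (-2,-1) - i(3,2) = (-2 - 3i, -1 - 2i).
A real fundamental pair from Re and Im of e^((-3+3i)t)v: X_1 = e^(-3t)(cos(3t)·(-2,-1) + sin(3t)·(3,2)), X_2 = e^(-3t)(sin(3t)·(-2,-1) - cos(3t)·(3,2)).
General solution: c_1X_1 + c_2X_2.

u(t) = 3c_1e^(-3t)sin(3t) - 2c_1e^(-3t)cos(3t) - 2c_2e^(-3t)sin(3t) - 3c_2e^(-3t)cos(3t), v(t) = 2c_1e^(-3t)sin(3t) - c_1e^(-3t)cos(3t) - c_2e^(-3t)sin(3t) - 2c_2e^(-3t)cos(3t)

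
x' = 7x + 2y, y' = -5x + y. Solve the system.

x(t) = K_1e^(4t)sin(t) + K_1e^(4t)cos(t) + K_2e^(4t)sin(t) - K_2e^(4t)cos(t), y(t) = -2K_1e^(4t)sin(t) - K_1e^(4t)cos(t) - K_2e^(4t)sin(t) + 2K_2e^(4t)cos(t)

Coefficient matrix A = [[7, 2], [-5, 1]].
Characteristic polynomial det(A - λI) = λ^2 - 8λ + 17 = 0.
Eigenvalues λ = 4 ± i (complex conjugate pair).
For λ=4+i: an eigenvector is (1,-1) - i(1,-2) = (1 - i, -1 + 2i).
A real fundamental pair from Re and Im of e^((4+i)t)v: X_1 = e^(4t)(cos(t)·(1,-1) + sin(t)·(1,-2)), X_2 = e^(4t)(sin(t)·(1,-1) - cos(t)·(1,-2)).
General solution: K_1X_1 + K_2X_2.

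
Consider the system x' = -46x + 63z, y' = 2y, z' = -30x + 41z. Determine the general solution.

x(t) = 3K_2e^(-4t) + 7K_3e^(-t), y(t) = K_1e^(2t), z(t) = 2K_2e^(-4t) + 5K_3e^(-t)

Coefficient matrix A = [[-46, 0, 63], [0, 2, 0], [-30, 0, 41]].
det(A - λI) = 0 gives eigenvalues λ = 2, -4, -1.
For λ=2: eigenvector (0,1,0).
For λ=-4: eigenvector (3,0,2).
For λ=-1: eigenvector (7,0,5).
General solution: K_1e^(2t)(0,1,0) + K_2e^(-4t)(3,0,2) + K_3e^(-t)(7,0,5).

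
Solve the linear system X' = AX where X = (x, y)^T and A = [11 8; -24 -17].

x(t) = C_1e^(-5t) + 2C_2e^(-t), y(t) = -2C_1e^(-5t) - 3C_2e^(-t)

Coefficient matrix A = [[11, 8], [-24, -17]].
Characteristic polynomial det(A - λI) = λ^2 + 6λ + 5 = 0.
Eigenvalues λ = -5, -1.
For λ=-5: (A-λI) row 1 is [16, 8], so an eigenvector is (1, -2).
For λ=-1: (A-λI) row 1 is [12, 8], so an eigenvector is (2, -3).
General solution: C_1e^(-5t)(1,-2) + C_2e^(-t)(2,-3).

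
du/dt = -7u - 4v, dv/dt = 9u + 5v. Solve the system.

u(t) = -2C_1e^(-t) - 2C_2te^(-t) - C_2e^(-t), v(t) = 3C_1e^(-t) + 3C_2te^(-t) + 2C_2e^(-t)

Coefficient matrix A = [[-7, -4], [9, 5]].
Characteristic polynomial det(A - λI) = λ^2 + 2λ + 1 = 0.
Single eigenvalue λ = -1 with algebraic multiplicity 2.
Eigenvector v = (-2,3); generalized eigenvector w with (A-λI)w=v is (-1,2).
General solution: e^(-t)[C_1·v + C_2·(t·v + w)].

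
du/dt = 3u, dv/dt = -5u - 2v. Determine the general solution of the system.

Coefficient matrix A = [[3, 0], [-5, -2]].
Characteristic polynomial det(A - λI) = λ^2 - λ - 6 = 0.
Eigenvalues λ = 3, -2.
For λ=3: (A-λI) row 2 is [-5, -5], so an eigenvector is (1, -1).
For λ=-2: (A-λI) row 1 is [5, 0], so an eigenvector is (0, 1).
General solution: K_1e^(3t)(1,-1) + K_2e^(-2t)(0,1).

u(t) = K_1e^(3t), v(t) = -K_1e^(3t) + K_2e^(-2t)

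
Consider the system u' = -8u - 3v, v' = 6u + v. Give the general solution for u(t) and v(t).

Coefficient matrix A = [[-8, -3], [6, 1]].
Characteristic polynomial det(A - λI) = λ^2 + 7λ + 10 = 0.
Eigenvalues λ = -5, -2.
For λ=-5: (A-λI) row 1 is [-3, -3], so an eigenvector is (1, -1).
For λ=-2: (A-λI) row 1 is [-6, -3], so an eigenvector is (1, -2).
General solution: K_1e^(-5t)(1,-1) + K_2e^(-2t)(1,-2).

u(t) = K_1e^(-5t) + K_2e^(-2t), v(t) = -K_1e^(-5t) - 2K_2e^(-2t)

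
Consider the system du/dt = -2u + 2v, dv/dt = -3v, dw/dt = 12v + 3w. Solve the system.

u(t) = K_1e^(-2t) - 2K_2e^(-3t), v(t) = K_2e^(-3t), w(t) = -2K_2e^(-3t) + K_3e^(3t)

Coefficient matrix A = [[-2, 2, 0], [0, -3, 0], [0, 12, 3]].
det(A - λI) = 0 gives eigenvalues λ = -2, -3, 3.
For λ=-2: eigenvector (1,0,0).
For λ=-3: eigenvector (-2,1,-2).
For λ=3: eigenvector (0,0,1).
General solution: K_1e^(-2t)(1,0,0) + K_2e^(-3t)(-2,1,-2) + K_3e^(3t)(0,0,1).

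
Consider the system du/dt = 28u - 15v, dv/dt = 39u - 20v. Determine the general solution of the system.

u(t) = -K_1e^(4t)sin(3t) - 2K_1e^(4t)cos(3t) - 2K_2e^(4t)sin(3t) + K_2e^(4t)cos(3t), v(t) = -2K_1e^(4t)sin(3t) - 3K_1e^(4t)cos(3t) - 3K_2e^(4t)sin(3t) + 2K_2e^(4t)cos(3t)

Coefficient matrix A = [[28, -15], [39, -20]].
Characteristic polynomial det(A - λI) = λ^2 - 8λ + 25 = 0.
Eigenvalues λ = 4 ± 3i (complex conjugate pair).
For λ=4+3i: an eigenvector is (-2,-3) - i(-1,-2) = (-2 + i, -3 + 2i).
A real fundamental pair from Re and Im of e^((4+3i)t)v: X_1 = e^(4t)(cos(3t)·(-2,-3) + sin(3t)·(-1,-2)), X_2 = e^(4t)(sin(3t)·(-2,-3) - cos(3t)·(-1,-2)).
General solution: K_1X_1 + K_2X_2.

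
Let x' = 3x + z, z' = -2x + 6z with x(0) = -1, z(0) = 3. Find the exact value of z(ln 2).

A = [[3,1],[-2,6]]; eigenvalues λ = 4, 5.
Eigenvectors: (-1,-1) for λ=4, (-1,-2) for λ=5.
From the initial condition, c_1 = 5, c_2 = -4.
z(ln 2) = (5)(2^4)(-1) + (-4)(2^5)(-2) = 176.

176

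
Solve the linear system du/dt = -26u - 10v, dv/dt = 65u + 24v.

u(t) = -K_1e^(-t)sin(5t) - K_1e^(-t)cos(5t) - K_2e^(-t)sin(5t) + K_2e^(-t)cos(5t), v(t) = 2K_1e^(-t)sin(5t) + 3K_1e^(-t)cos(5t) + 3K_2e^(-t)sin(5t) - 2K_2e^(-t)cos(5t)

Coefficient matrix A = [[-26, -10], [65, 24]].
Characteristic polynomial det(A - λI) = λ^2 + 2λ + 26 = 0.
Eigenvalues λ = -1 ± 5i (complex conjugate pair).
For λ=-1+5i: an eigenvector is (-1,3) - i(-1,2) = (-1 + i, 3 - 2i).
A real fundamental pair from Re and Im of e^((-1+5i)t)v: X_1 = e^(-t)(cos(5t)·(-1,3) + sin(5t)·(-1,2)), X_2 = e^(-t)(sin(5t)·(-1,3) - cos(5t)·(-1,2)).
General solution: K_1X_1 + K_2X_2.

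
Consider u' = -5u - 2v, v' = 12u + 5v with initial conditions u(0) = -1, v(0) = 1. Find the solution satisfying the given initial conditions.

u(t) = e^(t) - 2e^(-t), v(t) = -3e^(t) + 4e^(-t)

Coefficient matrix A = [[-5, -2], [12, 5]].
Characteristic polynomial det(A - λI) = λ^2 - 1 = 0.
Eigenvalues λ = -1, 1.
For λ=-1: (A-λI) row 1 is [-4, -2], so an eigenvector is (-1, 2).
For λ=1: (A-λI) row 1 is [-6, -2], so an eigenvector is (1, -3).
General solution: C_1e^(-t)(-1,2) + C_2e^(t)(1,-3).
Applying u(0)=-1, v(0)=1 gives C_1=2, C_2=1.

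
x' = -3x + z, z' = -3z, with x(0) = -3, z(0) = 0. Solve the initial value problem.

x(t) = -3e^(-3t), z(t) = 0

Coefficient matrix A = [[-3, 1], [0, -3]].
Characteristic polynomial det(A - λI) = λ^2 + 6λ + 9 = 0.
Single eigenvalue λ = -3 with algebraic multiplicity 2.
Eigenvector v = (1,0); generalized eigenvector w with (A-λI)w=v is (-3,1).
General solution: e^(-3t)[C_1·v + C_2·(t·v + w)].
Applying x(0)=-3, z(0)=0 gives C_1=-3, C_2=0.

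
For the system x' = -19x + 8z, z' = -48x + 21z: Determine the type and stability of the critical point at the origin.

A = [[-19,8],[-48,21]]; det(A-λI) = λ^2 - 2λ - 15.
λ = 5, -3: opposite signs.

saddle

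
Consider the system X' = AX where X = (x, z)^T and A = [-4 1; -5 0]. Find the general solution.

Coefficient matrix A = [[-4, 1], [-5, 0]].
Characteristic polynomial det(A - λI) = λ^2 + 4λ + 5 = 0.
Eigenvalues λ = -2 ± i (complex conjugate pair).
For λ=-2+i: an eigenvector is (0,-1) - i(-1,-2) = (0 + i, -1 + 2i).
A real fundamental pair from Re and Im of e^((-2+i)t)v: X_1 = e^(-2t)(cos(t)·(0,-1) + sin(t)·(-1,-2)), X_2 = e^(-2t)(sin(t)·(0,-1) - cos(t)·(-1,-2)).
General solution: C_1X_1 + C_2X_2.

x(t) = -C_1e^(-2t)sin(t) + C_2e^(-2t)cos(t), z(t) = -2C_1e^(-2t)sin(t) - C_1e^(-2t)cos(t) - C_2e^(-2t)sin(t) + 2C_2e^(-2t)cos(t)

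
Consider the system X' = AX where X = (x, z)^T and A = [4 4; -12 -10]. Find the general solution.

x(t) = 2K_1e^(-2t) + K_2e^(-4t), z(t) = -3K_1e^(-2t) - 2K_2e^(-4t)

Coefficient matrix A = [[4, 4], [-12, -10]].
Characteristic polynomial det(A - λI) = λ^2 + 6λ + 8 = 0.
Eigenvalues λ = -2, -4.
For λ=-2: (A-λI) row 1 is [6, 4], so an eigenvector is (2, -3).
For λ=-4: (A-λI) row 1 is [8, 4], so an eigenvector is (1, -2).
General solution: K_1e^(-2t)(2,-3) + K_2e^(-4t)(1,-2).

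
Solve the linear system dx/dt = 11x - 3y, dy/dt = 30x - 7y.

Coefficient matrix A = [[11, -3], [30, -7]].
Characteristic polynomial det(A - λI) = λ^2 - 4λ + 13 = 0.
Eigenvalues λ = 2 ± 3i (complex conjugate pair).
For λ=2+3i: an eigenvector is (0,1) - i(-1,-3) = (0 + i, 1 + 3i).
A real fundamental pair from Re and Im of e^((2+3i)t)v: X_1 = e^(2t)(cos(3t)·(0,1) + sin(3t)·(-1,-3)), X_2 = e^(2t)(sin(3t)·(0,1) - cos(3t)·(-1,-3)).
General solution: K_1X_1 + K_2X_2.

x(t) = -K_1e^(2t)sin(3t) + K_2e^(2t)cos(3t), y(t) = -3K_1e^(2t)sin(3t) + K_1e^(2t)cos(3t) + K_2e^(2t)sin(3t) + 3K_2e^(2t)cos(3t)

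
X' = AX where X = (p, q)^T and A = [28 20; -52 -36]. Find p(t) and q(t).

p(t) = K_1e^(-4t)sin(4t) + 2K_1e^(-4t)cos(4t) + 2K_2e^(-4t)sin(4t) - K_2e^(-4t)cos(4t), q(t) = -2K_1e^(-4t)sin(4t) - 3K_1e^(-4t)cos(4t) - 3K_2e^(-4t)sin(4t) + 2K_2e^(-4t)cos(4t)

Coefficient matrix A = [[28, 20], [-52, -36]].
Characteristic polynomial det(A - λI) = λ^2 + 8λ + 32 = 0.
Eigenvalues λ = -4 ± 4i (complex conjugate pair).
For λ=-4+4i: an eigenvector is (2,-3) - i(1,-2) = (2 - i, -3 + 2i).
A real fundamental pair from Re and Im of e^((-4+4i)t)v: X_1 = e^(-4t)(cos(4t)·(2,-3) + sin(4t)·(1,-2)), X_2 = e^(-4t)(sin(4t)·(2,-3) - cos(4t)·(1,-2)).
General solution: K_1X_1 + K_2X_2.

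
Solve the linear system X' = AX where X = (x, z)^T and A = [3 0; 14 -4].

x(t) = -C_1e^(3t), z(t) = -2C_1e^(3t) + C_2e^(-4t)

Coefficient matrix A = [[3, 0], [14, -4]].
Characteristic polynomial det(A - λI) = λ^2 + λ - 12 = 0.
Eigenvalues λ = 3, -4.
For λ=3: (A-λI) row 2 is [14, -7], so an eigenvector is (-1, -2).
For λ=-4: (A-λI) row 1 is [7, 0], so an eigenvector is (0, 1).
General solution: C_1e^(3t)(-1,-2) + C_2e^(-4t)(0,1).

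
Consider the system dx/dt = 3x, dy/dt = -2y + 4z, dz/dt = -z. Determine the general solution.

Coefficient matrix A = [[3, 0, 0], [0, -2, 4], [0, 0, -1]].
det(A - λI) = 0 gives eigenvalues λ = -2, 3, -1.
For λ=-2: eigenvector (0,1,0).
For λ=3: eigenvector (1,0,0).
For λ=-1: eigenvector (0,4,1).
General solution: C_1e^(-2t)(0,1,0) + C_2e^(3t)(1,0,0) + C_3e^(-t)(0,4,1).

x(t) = C_2e^(3t), y(t) = C_1e^(-2t) + 4C_3e^(-t), z(t) = C_3e^(-t)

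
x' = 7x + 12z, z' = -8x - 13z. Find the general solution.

x(t) = -K_1e^(-5t) + 3K_2e^(-t), z(t) = K_1e^(-5t) - 2K_2e^(-t)

Coefficient matrix A = [[7, 12], [-8, -13]].
Characteristic polynomial det(A - λI) = λ^2 + 6λ + 5 = 0.
Eigenvalues λ = -5, -1.
For λ=-5: (A-λI) row 1 is [12, 12], so an eigenvector is (-1, 1).
For λ=-1: (A-λI) row 1 is [8, 12], so an eigenvector is (3, -2).
General solution: K_1e^(-5t)(-1,1) + K_2e^(-t)(3,-2).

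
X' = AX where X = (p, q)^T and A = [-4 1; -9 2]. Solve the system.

p(t) = c_1e^(-t) + c_2te^(-t) - c_2e^(-t), q(t) = 3c_1e^(-t) + 3c_2te^(-t) - 2c_2e^(-t)

Coefficient matrix A = [[-4, 1], [-9, 2]].
Characteristic polynomial det(A - λI) = λ^2 + 2λ + 1 = 0.
Single eigenvalue λ = -1 with algebraic multiplicity 2.
Eigenvector v = (1,3); generalized eigenvector w with (A-λI)w=v is (-1,-2).
General solution: e^(-t)[c_1·v + c_2·(t·v + w)].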